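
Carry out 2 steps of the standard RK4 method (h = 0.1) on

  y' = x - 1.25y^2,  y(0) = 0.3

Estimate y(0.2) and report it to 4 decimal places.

0.2981

RK4: k1 = f(x_n, y_n); k2 = f(x_n + h/2, y_n + (h/2)·k1); k3 = f(x_n + h/2, y_n + (h/2)·k2); k4 = f(x_n + h, y_n + h·k3); y_{n+1} = y_n + (h/6)·(k1 + 2k2 + 2k3 + k4).
x=0.000000, y=0.300000:
  k1 = f(0.000000, 0.300000) = -0.112500
  k2 = f(0.050000, 0.294375) = -0.058321
  k3 = f(0.050000, 0.297084) = -0.060324
  k4 = f(0.100000, 0.293968) = -0.008021
  y ← 0.300000 + (0.1/6)·(k1 + 2k2 + 2k3 + k4) = 0.294036
x=0.100000, y=0.294036:
  k1 = f(0.100000, 0.294036) = -0.008072
  k2 = f(0.150000, 0.293633) = 0.042225
  k3 = f(0.150000, 0.296148) = 0.040371
  k4 = f(0.200000, 0.298074) = 0.088940
  y ← 0.294036 + (0.1/6)·(k1 + 2k2 + 2k3 + k4) = 0.298137
y(0.2) ≈ 0.2981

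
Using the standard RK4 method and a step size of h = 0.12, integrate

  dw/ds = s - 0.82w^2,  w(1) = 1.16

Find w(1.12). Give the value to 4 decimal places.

1.1556

RK4: k1 = f(s_n, w_n); k2 = f(s_n + h/2, w_n + (h/2)·k1); k3 = f(s_n + h/2, w_n + (h/2)·k2); k4 = f(s_n + h, w_n + h·k3); w_{n+1} = w_n + (h/6)·(k1 + 2k2 + 2k3 + k4).
s=1.000000, w=1.160000:
  k1 = f(1.000000, 1.160000) = -0.103392
  k2 = f(1.060000, 1.153796) = -0.031622
  k3 = f(1.060000, 1.158103) = -0.039785
  k4 = f(1.120000, 1.155226) = 0.025672
  w ← 1.160000 + (0.12/6)·(k1 + 2k2 + 2k3 + k4) = 1.155589
w(1.12) ≈ 1.1556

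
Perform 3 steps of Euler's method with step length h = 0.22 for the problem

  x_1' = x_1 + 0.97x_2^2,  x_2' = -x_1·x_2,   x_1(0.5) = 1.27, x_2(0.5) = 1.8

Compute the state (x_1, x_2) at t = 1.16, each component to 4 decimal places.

3.8655, 0.2102

Euler on (x_1,x_2): x_1_{n+1} = x_1_n + h·x_1', x_2_{n+1} = x_2_n + h·x_2'.
0.500000: (1.270000, 1.800000); f=(4.412800, -2.286000) → (2.240816, 1.297080)
0.720000: (2.240816, 1.297080); f=(3.872760, -2.906518) → (3.092823, 0.657646)
0.940000: (3.092823, 0.657646); f=(3.512347, -2.033983) → (3.865539, 0.210170)
(x_1(1.16), x_2(1.16)) ≈ (3.8655, 0.2102)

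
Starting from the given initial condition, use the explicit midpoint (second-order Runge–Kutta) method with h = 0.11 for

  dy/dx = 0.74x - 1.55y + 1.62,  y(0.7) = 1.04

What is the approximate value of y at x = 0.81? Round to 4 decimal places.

1.0974

Midpoint: k1 = f(x_n, y_n); k2 = f(x_n + h/2, y_n + (h/2)·k1); y_{n+1} = y_n + h·k2.
x=0.700000, y=1.040000:
  k1 = f(0.700000, 1.040000) = 0.526000
  k2 = f(0.755000, 1.068930) = 0.521859
  y ← 1.040000 + 0.11·0.521859 = 1.097404
y(0.81) ≈ 1.0974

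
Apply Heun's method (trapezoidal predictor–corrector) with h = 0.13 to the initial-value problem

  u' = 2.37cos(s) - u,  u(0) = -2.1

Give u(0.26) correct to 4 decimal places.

Heun: k1 = f(s_n, u_n); k2 = f(s_n + h, u_n + h·k1); u_{n+1} = u_n + (h/2)·(k1 + k2).
s=0.000000, u=-2.100000:
  k1 = f(0.000000, -2.100000) = 4.470000
  k2 = f(0.130000, -1.518900) = 3.868902
  u ← -2.100000 + (0.13/2)·(4.470000 + 3.868902) = -1.557971
s=0.130000, u=-1.557971:
  k1 = f(0.130000, -1.557971) = 3.907973
  k2 = f(0.260000, -1.049935) = 3.340279
  u ← -1.557971 + (0.13/2)·(3.907973 + 3.340279) = -1.086835
u(0.26) ≈ -1.0868

-1.0868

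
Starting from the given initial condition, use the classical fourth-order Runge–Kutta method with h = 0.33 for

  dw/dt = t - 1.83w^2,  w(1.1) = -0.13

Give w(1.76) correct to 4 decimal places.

RK4: k1 = f(t_n, w_n); k2 = f(t_n + h/2, w_n + (h/2)·k1); k3 = f(t_n + h/2, w_n + (h/2)·k2); k4 = f(t_n + h, w_n + h·k3); w_{n+1} = w_n + (h/6)·(k1 + 2k2 + 2k3 + k4).
t=1.100000, w=-0.130000:
  k1 = f(1.100000, -0.130000) = 1.069073
  k2 = f(1.265000, 0.046397) = 1.261061
  k3 = f(1.265000, 0.078075) = 1.253845
  k4 = f(1.430000, 0.283769) = 1.282640
  w ← -0.130000 + (0.33/6)·(k1 + 2k2 + 2k3 + k4) = 0.275984
t=1.430000, w=0.275984:
  k1 = f(1.430000, 0.275984) = 1.290614
  k2 = f(1.595000, 0.488935) = 1.157525
  k3 = f(1.595000, 0.466975) = 1.195939
  k4 = f(1.760000, 0.670644) = 0.936934
  w ← 0.275984 + (0.33/6)·(k1 + 2k2 + 2k3 + k4) = 0.657380
w(1.76) ≈ 0.6574

0.6574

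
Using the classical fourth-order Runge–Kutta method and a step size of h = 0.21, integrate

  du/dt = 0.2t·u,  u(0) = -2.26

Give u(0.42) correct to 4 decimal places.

-2.3002

RK4: k1 = f(t_n, u_n); k2 = f(t_n + h/2, u_n + (h/2)·k1); k3 = f(t_n + h/2, u_n + (h/2)·k2); k4 = f(t_n + h, u_n + h·k3); u_{n+1} = u_n + (h/6)·(k1 + 2k2 + 2k3 + k4).
t=0.000000, u=-2.260000:
  k1 = f(0.000000, -2.260000) = 0.000000
  k2 = f(0.105000, -2.260000) = -0.047460
  k3 = f(0.105000, -2.264983) = -0.047565
  k4 = f(0.210000, -2.269989) = -0.095340
  u ← -2.260000 + (0.21/6)·(k1 + 2k2 + 2k3 + k4) = -2.269989
t=0.210000, u=-2.269989:
  k1 = f(0.210000, -2.269989) = -0.095340
  k2 = f(0.315000, -2.279999) = -0.143640
  k3 = f(0.315000, -2.285071) = -0.143959
  k4 = f(0.420000, -2.300220) = -0.193218
  u ← -2.269989 + (0.21/6)·(k1 + 2k2 + 2k3 + k4) = -2.300220
u(0.42) ≈ -2.3002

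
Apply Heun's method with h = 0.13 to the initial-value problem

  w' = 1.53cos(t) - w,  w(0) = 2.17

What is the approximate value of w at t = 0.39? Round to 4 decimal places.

1.9492

Heun: k1 = f(t_n, w_n); k2 = f(t_n + h, w_n + h·k1); w_{n+1} = w_n + (h/2)·(k1 + k2).
t=0.000000, w=2.170000:
  k1 = f(0.000000, 2.170000) = -0.640000
  k2 = f(0.130000, 2.086800) = -0.569710
  w ← 2.170000 + (0.13/2)·(-0.640000 + (-0.569710)) = 2.091369
t=0.130000, w=2.091369:
  k1 = f(0.130000, 2.091369) = -0.574279
  k2 = f(0.260000, 2.016713) = -0.538136
  w ← 2.091369 + (0.13/2)·(-0.574279 + (-0.538136)) = 2.019062
t=0.260000, w=2.019062:
  k1 = f(0.260000, 2.019062) = -0.540485
  k2 = f(0.390000, 1.948799) = -0.533688
  w ← 2.019062 + (0.13/2)·(-0.540485 + (-0.533688)) = 1.949241
w(0.39) ≈ 1.9492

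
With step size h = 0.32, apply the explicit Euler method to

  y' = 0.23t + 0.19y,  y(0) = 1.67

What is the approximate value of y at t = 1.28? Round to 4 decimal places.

2.2618

Euler: y_{n+1} = y_n + h·f(t_n, y_n).
t=0.000000, y=1.670000: f=0.317300 → y ← 1.670000 + 0.32·0.317300 = 1.771536
t=0.320000, y=1.771536: f=0.410192 → y ← 1.771536 + 0.32·0.410192 = 1.902797
t=0.640000, y=1.902797: f=0.508732 → y ← 1.902797 + 0.32·0.508732 = 2.065591
t=0.960000, y=2.065591: f=0.613262 → y ← 2.065591 + 0.32·0.613262 = 2.261835
y(1.28) ≈ 2.2618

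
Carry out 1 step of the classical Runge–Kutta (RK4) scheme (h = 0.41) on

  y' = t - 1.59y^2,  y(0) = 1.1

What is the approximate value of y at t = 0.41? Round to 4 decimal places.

RK4: k1 = f(t_n, y_n); k2 = f(t_n + h/2, y_n + (h/2)·k1); k3 = f(t_n + h/2, y_n + (h/2)·k2); k4 = f(t_n + h, y_n + h·k3); y_{n+1} = y_n + (h/6)·(k1 + 2k2 + 2k3 + k4).
t=0.000000, y=1.100000:
  k1 = f(0.000000, 1.100000) = -1.923900
  k2 = f(0.205000, 0.705600) = -0.586617
  k3 = f(0.205000, 0.979744) = -1.321237
  k4 = f(0.410000, 0.558293) = -0.085588
  y ← 1.100000 + (0.41/6)·(k1 + 2k2 + 2k3 + k4) = 0.701945
y(0.41) ≈ 0.7019

0.7019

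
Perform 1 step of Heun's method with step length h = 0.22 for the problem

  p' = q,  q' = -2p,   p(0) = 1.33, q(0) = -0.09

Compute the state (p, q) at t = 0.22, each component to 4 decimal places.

Heun on (p,q): k1 = f(t_n, state_n); k2 = f(t_n + h, state_n + h·k1); state_{n+1} = state_n + (h/2)·(k1 + k2).
0.000000: (1.330000, -0.090000)
  k1 = (-0.090000, -2.660000)
  predictor → (1.310200, -0.675200)
  k2 = (-0.675200, -2.620400)
  → (1.245828, -0.670844)
(p(0.22), q(0.22)) ≈ (1.2458, -0.6708)

1.2458, -0.6708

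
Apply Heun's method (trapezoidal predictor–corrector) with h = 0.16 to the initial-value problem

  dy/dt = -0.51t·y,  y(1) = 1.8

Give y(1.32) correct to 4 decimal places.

Heun: k1 = f(t_n, y_n); k2 = f(t_n + h, y_n + h·k1); y_{n+1} = y_n + (h/2)·(k1 + k2).
t=1.000000, y=1.800000:
  k1 = f(1.000000, 1.800000) = -0.918000
  k2 = f(1.160000, 1.653120) = -0.977986
  y ← 1.800000 + (0.16/2)·(-0.918000 + (-0.977986)) = 1.648321
t=1.160000, y=1.648321:
  k1 = f(1.160000, 1.648321) = -0.975147
  k2 = f(1.320000, 1.492298) = -1.004615
  y ← 1.648321 + (0.16/2)·(-0.975147 + (-1.004615)) = 1.489940
y(1.32) ≈ 1.4899

1.4899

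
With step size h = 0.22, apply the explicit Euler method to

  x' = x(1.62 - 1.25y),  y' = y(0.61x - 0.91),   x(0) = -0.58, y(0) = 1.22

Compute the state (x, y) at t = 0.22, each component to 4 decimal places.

-0.5921, 0.8808

Euler on (x,y): x_{n+1} = x_n + h·x', y_{n+1} = y_n + h·y'.
0.000000: (-0.580000, 1.220000); f=(-0.055100, -1.541836) → (-0.592122, 0.880796)
(x(0.22), y(0.22)) ≈ (-0.5921, 0.8808)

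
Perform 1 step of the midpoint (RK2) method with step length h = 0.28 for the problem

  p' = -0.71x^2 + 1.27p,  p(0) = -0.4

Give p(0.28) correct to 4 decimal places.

Midpoint: k1 = f(x_n, p_n); k2 = f(x_n + h/2, p_n + (h/2)·k1); p_{n+1} = p_n + h·k2.
x=0.000000, p=-0.400000:
  k1 = f(0.000000, -0.400000) = -0.508000
  k2 = f(0.140000, -0.471120) = -0.612238
  p ← -0.400000 + 0.28·(-0.612238) = -0.571427
p(0.28) ≈ -0.5714

-0.5714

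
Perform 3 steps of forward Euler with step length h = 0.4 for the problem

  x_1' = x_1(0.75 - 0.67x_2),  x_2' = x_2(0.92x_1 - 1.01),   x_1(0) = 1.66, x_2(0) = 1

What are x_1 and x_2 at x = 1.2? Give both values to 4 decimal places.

Euler on (x_1,x_2): x_1_{n+1} = x_1_n + h·x_1', x_2_{n+1} = x_2_n + h·x_2'.
0.000000: (1.660000, 1.000000); f=(0.132800, 0.517200) → (1.713120, 1.206880)
0.400000: (1.713120, 1.206880); f=(-0.100405, 0.683179) → (1.672958, 1.480152)
0.800000: (1.672958, 1.480152); f=(-0.404357, 0.783180) → (1.511215, 1.793423)
(x_1(1.2), x_2(1.2)) ≈ (1.5112, 1.7934)

1.5112, 1.7934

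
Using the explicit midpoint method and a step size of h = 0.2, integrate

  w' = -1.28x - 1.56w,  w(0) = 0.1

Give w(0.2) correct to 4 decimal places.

0.0481

Midpoint: k1 = f(x_n, w_n); k2 = f(x_n + h/2, w_n + (h/2)·k1); w_{n+1} = w_n + h·k2.
x=0.000000, w=0.100000:
  k1 = f(0.000000, 0.100000) = -0.156000
  k2 = f(0.100000, 0.084400) = -0.259664
  w ← 0.100000 + 0.2·(-0.259664) = 0.048067
w(0.2) ≈ 0.0481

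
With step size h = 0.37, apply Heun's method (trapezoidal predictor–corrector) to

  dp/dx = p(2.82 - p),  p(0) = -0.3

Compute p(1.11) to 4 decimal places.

-36.8341

Heun: k1 = f(x_n, p_n); k2 = f(x_n + h, p_n + h·k1); p_{n+1} = p_n + (h/2)·(k1 + k2).
x=0.000000, p=-0.300000:
  k1 = f(0.000000, -0.300000) = -0.936000
  k2 = f(0.370000, -0.646320) = -2.240352
  p ← -0.300000 + (0.37/2)·(-0.936000 + (-2.240352)) = -0.887625
x=0.370000, p=-0.887625:
  k1 = f(0.370000, -0.887625) = -3.290981
  k2 = f(0.740000, -2.105288) = -10.369151
  p ← -0.887625 + (0.37/2)·(-3.290981 + (-10.369151)) = -3.414749
x=0.740000, p=-3.414749:
  k1 = f(0.740000, -3.414749) = -21.290108
  k2 = f(1.110000, -11.292089) = -159.354973
  p ← -3.414749 + (0.37/2)·(-21.290108 + (-159.354973)) = -36.834089
p(1.11) ≈ -36.8341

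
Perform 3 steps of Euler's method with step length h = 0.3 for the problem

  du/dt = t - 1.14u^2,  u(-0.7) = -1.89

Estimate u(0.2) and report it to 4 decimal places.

-25.0487

Euler: u_{n+1} = u_n + h·f(t_n, u_n).
t=-0.700000, u=-1.890000: f=-4.772194 → u ← -1.890000 + 0.3·(-4.772194) = -3.321658
t=-0.400000, u=-3.321658: f=-12.978091 → u ← -3.321658 + 0.3·(-12.978091) = -7.215086
t=-0.100000, u=-7.215086: f=-59.445503 → u ← -7.215086 + 0.3·(-59.445503) = -25.048736
u(0.2) ≈ -25.0487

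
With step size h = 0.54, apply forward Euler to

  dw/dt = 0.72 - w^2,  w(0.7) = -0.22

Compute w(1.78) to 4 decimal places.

0.5205

Euler: w_{n+1} = w_n + h·f(t_n, w_n).
t=0.700000, w=-0.220000: f=0.671600 → w ← -0.220000 + 0.54·0.671600 = 0.142664
t=1.240000, w=0.142664: f=0.699647 → w ← 0.142664 + 0.54·0.699647 = 0.520473
w(1.78) ≈ 0.5205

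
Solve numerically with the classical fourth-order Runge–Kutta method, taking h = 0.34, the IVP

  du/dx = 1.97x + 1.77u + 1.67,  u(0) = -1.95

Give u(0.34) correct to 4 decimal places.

-2.6399

RK4: k1 = f(x_n, u_n); k2 = f(x_n + h/2, u_n + (h/2)·k1); k3 = f(x_n + h/2, u_n + (h/2)·k2); k4 = f(x_n + h, u_n + h·k3); u_{n+1} = u_n + (h/6)·(k1 + 2k2 + 2k3 + k4).
x=0.000000, u=-1.950000:
  k1 = f(0.000000, -1.950000) = -1.781500
  k2 = f(0.170000, -2.252855) = -1.982653
  k3 = f(0.170000, -2.287051) = -2.043180
  k4 = f(0.340000, -2.644681) = -2.341286
  u ← -1.950000 + (0.34/6)·(k1 + 2k2 + 2k3 + k4) = -2.639886
u(0.34) ≈ -2.6399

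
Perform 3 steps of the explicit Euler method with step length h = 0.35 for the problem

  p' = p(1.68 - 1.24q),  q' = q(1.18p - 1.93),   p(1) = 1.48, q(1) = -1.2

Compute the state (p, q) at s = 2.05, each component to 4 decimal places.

Euler on (p,q): p_{n+1} = p_n + h·p', q_{n+1} = q_n + h·q'.
1.000000: (1.480000, -1.200000); f=(4.688640, 0.220320) → (3.121024, -1.122888)
1.350000: (3.121024, -1.122888); f=(9.588975, -1.968207) → (6.477165, -1.811761)
1.700000: (6.477165, -1.811761); f=(25.433128, -10.350688) → (15.378760, -5.434501)
(p(2.05), q(2.05)) ≈ (15.3788, -5.4345)

15.3788, -5.4345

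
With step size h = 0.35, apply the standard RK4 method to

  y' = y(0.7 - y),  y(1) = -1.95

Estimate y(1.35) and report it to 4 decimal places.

-9.1505

RK4: k1 = f(x_n, y_n); k2 = f(x_n + h/2, y_n + (h/2)·k1); k3 = f(x_n + h/2, y_n + (h/2)·k2); k4 = f(x_n + h, y_n + h·k3); y_{n+1} = y_n + (h/6)·(k1 + 2k2 + 2k3 + k4).
x=1.000000, y=-1.950000:
  k1 = f(1.000000, -1.950000) = -5.167500
  k2 = f(1.175000, -2.854312) = -10.145119
  k3 = f(1.175000, -3.725396) = -16.486351
  k4 = f(1.350000, -7.720223) = -65.005994
  y ← -1.950000 + (0.35/6)·(k1 + 2k2 + 2k3 + k4) = -9.150459
y(1.35) ≈ -9.1505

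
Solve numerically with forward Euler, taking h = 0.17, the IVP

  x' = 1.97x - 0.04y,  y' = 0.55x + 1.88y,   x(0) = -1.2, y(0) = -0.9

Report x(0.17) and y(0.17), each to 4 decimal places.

Euler on (x,y): x_{n+1} = x_n + h·x', y_{n+1} = y_n + h·y'.
0.000000: (-1.200000, -0.900000); f=(-2.328000, -2.352000) → (-1.595760, -1.299840)
(x(0.17), y(0.17)) ≈ (-1.5958, -1.2998)

-1.5958, -1.2998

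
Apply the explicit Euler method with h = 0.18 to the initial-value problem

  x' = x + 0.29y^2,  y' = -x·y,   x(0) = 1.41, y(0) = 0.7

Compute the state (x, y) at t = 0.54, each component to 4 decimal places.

Euler on (x,y): x_{n+1} = x_n + h·x', y_{n+1} = y_n + h·y'.
0.000000: (1.410000, 0.700000); f=(1.552100, -0.987000) → (1.689378, 0.522340)
0.180000: (1.689378, 0.522340); f=(1.768501, -0.882430) → (2.007708, 0.363503)
0.360000: (2.007708, 0.363503); f=(2.046027, -0.729807) → (2.375993, 0.232137)
(x(0.54), y(0.54)) ≈ (2.3760, 0.2321)

2.3760, 0.2321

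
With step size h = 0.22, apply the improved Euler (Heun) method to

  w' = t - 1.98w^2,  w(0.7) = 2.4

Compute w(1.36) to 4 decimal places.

0.9340

Heun: k1 = f(t_n, w_n); k2 = f(t_n + h, w_n + h·k1); w_{n+1} = w_n + (h/2)·(k1 + k2).
t=0.700000, w=2.400000:
  k1 = f(0.700000, 2.400000) = -10.704800
  k2 = f(0.920000, 0.044944) = 0.916000
  w ← 2.400000 + (0.22/2)·(-10.704800 + 0.916000) = 1.323232
t=0.920000, w=1.323232:
  k1 = f(0.920000, 1.323232) = -2.546867
  k2 = f(1.140000, 0.762921) = -0.012457
  w ← 1.323232 + (0.22/2)·(-2.546867 + (-0.012457)) = 1.041706
t=1.140000, w=1.041706:
  k1 = f(1.140000, 1.041706) = -1.008601
  k2 = f(1.360000, 0.819814) = 0.029252
  w ← 1.041706 + (0.22/2)·(-1.008601 + 0.029252) = 0.933978
w(1.36) ≈ 0.9340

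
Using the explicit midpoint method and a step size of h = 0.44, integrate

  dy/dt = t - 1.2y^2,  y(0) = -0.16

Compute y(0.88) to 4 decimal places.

0.2124

Midpoint: k1 = f(t_n, y_n); k2 = f(t_n + h/2, y_n + (h/2)·k1); y_{n+1} = y_n + h·k2.
t=0.000000, y=-0.160000:
  k1 = f(0.000000, -0.160000) = -0.030720
  k2 = f(0.220000, -0.166758) = 0.186630
  y ← -0.160000 + 0.44·0.186630 = -0.077883
t=0.440000, y=-0.077883:
  k1 = f(0.440000, -0.077883) = 0.432721
  k2 = f(0.660000, 0.017316) = 0.659640
  y ← -0.077883 + 0.44·0.659640 = 0.212359
y(0.88) ≈ 0.2124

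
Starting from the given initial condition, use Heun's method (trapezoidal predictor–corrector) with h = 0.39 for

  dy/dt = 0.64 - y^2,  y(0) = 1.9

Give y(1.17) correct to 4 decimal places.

0.9553

Heun: k1 = f(t_n, y_n); k2 = f(t_n + h, y_n + h·k1); y_{n+1} = y_n + (h/2)·(k1 + k2).
t=0.000000, y=1.900000:
  k1 = f(0.000000, 1.900000) = -2.970000
  k2 = f(0.390000, 0.741700) = 0.089881
  y ← 1.900000 + (0.39/2)·(-2.970000 + 0.089881) = 1.338377
t=0.390000, y=1.338377:
  k1 = f(0.390000, 1.338377) = -1.151253
  k2 = f(0.780000, 0.889388) = -0.151012
  y ← 1.338377 + (0.39/2)·(-1.151253 + (-0.151012)) = 1.084435
t=0.780000, y=1.084435:
  k1 = f(0.780000, 1.084435) = -0.536000
  k2 = f(1.170000, 0.875395) = -0.126317
  y ← 1.084435 + (0.39/2)·(-0.536000 + (-0.126317)) = 0.955284
y(1.17) ≈ 0.9553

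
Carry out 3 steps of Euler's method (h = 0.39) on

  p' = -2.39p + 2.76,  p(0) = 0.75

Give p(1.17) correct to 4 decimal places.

1.1547

Euler: p_{n+1} = p_n + h·f(x_n, p_n).
x=0.000000, p=0.750000: f=0.967500 → p ← 0.750000 + 0.39·0.967500 = 1.127325
x=0.390000, p=1.127325: f=0.065693 → p ← 1.127325 + 0.39·0.065693 = 1.152945
x=0.780000, p=1.152945: f=0.004461 → p ← 1.152945 + 0.39·0.004461 = 1.154685
p(1.17) ≈ 1.1547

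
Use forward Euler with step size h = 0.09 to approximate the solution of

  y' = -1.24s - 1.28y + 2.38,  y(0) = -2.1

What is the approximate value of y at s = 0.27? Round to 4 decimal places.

Euler: y_{n+1} = y_n + h·f(s_n, y_n).
s=0.000000, y=-2.100000: f=5.068000 → y ← -2.100000 + 0.09·5.068000 = -1.643880
s=0.090000, y=-1.643880: f=4.372566 → y ← -1.643880 + 0.09·4.372566 = -1.250349
s=0.180000, y=-1.250349: f=3.757247 → y ← -1.250349 + 0.09·3.757247 = -0.912197
y(0.27) ≈ -0.9122

-0.9122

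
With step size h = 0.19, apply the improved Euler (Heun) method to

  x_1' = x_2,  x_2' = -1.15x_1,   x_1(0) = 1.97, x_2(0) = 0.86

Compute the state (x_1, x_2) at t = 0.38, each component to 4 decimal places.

2.1273, -0.0541

Heun on (x_1,x_2): k1 = f(t_n, state_n); k2 = f(t_n + h, state_n + h·k1); state_{n+1} = state_n + (h/2)·(k1 + k2).
0.000000: (1.970000, 0.860000)
  k1 = (0.860000, -2.265500)
  predictor → (2.133400, 0.429555)
  k2 = (0.429555, -2.453410)
  → (2.092508, 0.411704)
0.190000: (2.092508, 0.411704)
  k1 = (0.411704, -2.406384)
  predictor → (2.170731, -0.045509)
  k2 = (-0.045509, -2.496341)
  → (2.127296, -0.054055)
(x_1(0.38), x_2(0.38)) ≈ (2.1273, -0.0541)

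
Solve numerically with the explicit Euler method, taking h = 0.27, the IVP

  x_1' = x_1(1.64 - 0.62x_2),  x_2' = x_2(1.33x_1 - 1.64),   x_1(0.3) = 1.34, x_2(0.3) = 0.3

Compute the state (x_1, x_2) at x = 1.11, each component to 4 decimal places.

3.5780, 0.5693

Euler on (x_1,x_2): x_1_{n+1} = x_1_n + h·x_1', x_2_{n+1} = x_2_n + h·x_2'.
0.300000: (1.340000, 0.300000); f=(1.948360, 0.042660) → (1.866057, 0.311518)
0.570000: (1.866057, 0.311518); f=(2.699921, 0.262253) → (2.595036, 0.382327)
0.840000: (2.595036, 0.382327); f=(3.640725, 0.692546) → (3.578032, 0.569314)
(x_1(1.11), x_2(1.11)) ≈ (3.5780, 0.5693)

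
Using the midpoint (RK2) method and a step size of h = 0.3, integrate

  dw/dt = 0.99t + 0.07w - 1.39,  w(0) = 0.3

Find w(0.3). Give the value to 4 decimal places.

Midpoint: k1 = f(t_n, w_n); k2 = f(t_n + h/2, w_n + (h/2)·k1); w_{n+1} = w_n + h·k2.
t=0.000000, w=0.300000:
  k1 = f(0.000000, 0.300000) = -1.369000
  k2 = f(0.150000, 0.094650) = -1.234874
  w ← 0.300000 + 0.3·(-1.234874) = -0.070462
w(0.3) ≈ -0.0705

-0.0705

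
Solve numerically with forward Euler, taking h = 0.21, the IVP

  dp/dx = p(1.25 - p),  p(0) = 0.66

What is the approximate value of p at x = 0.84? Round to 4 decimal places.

Euler: p_{n+1} = p_n + h·f(x_n, p_n).
x=0.000000, p=0.660000: f=0.389400 → p ← 0.660000 + 0.21·0.389400 = 0.741774
x=0.210000, p=0.741774: f=0.376989 → p ← 0.741774 + 0.21·0.376989 = 0.820942
x=0.420000, p=0.820942: f=0.352232 → p ← 0.820942 + 0.21·0.352232 = 0.894910
x=0.630000, p=0.894910: f=0.317773 → p ← 0.894910 + 0.21·0.317773 = 0.961643
p(0.84) ≈ 0.9616

0.9616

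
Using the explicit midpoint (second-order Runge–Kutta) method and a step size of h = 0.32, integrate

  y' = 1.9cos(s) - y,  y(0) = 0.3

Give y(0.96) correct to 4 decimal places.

Midpoint: k1 = f(s_n, y_n); k2 = f(s_n + h/2, y_n + (h/2)·k1); y_{n+1} = y_n + h·k2.
s=0.000000, y=0.300000:
  k1 = f(0.000000, 0.300000) = 1.600000
  k2 = f(0.160000, 0.556000) = 1.319732
  y ← 0.300000 + 0.32·1.319732 = 0.722314
s=0.320000, y=0.722314:
  k1 = f(0.320000, 0.722314) = 1.081233
  k2 = f(0.480000, 0.895311) = 0.789979
  y ← 0.722314 + 0.32·0.789979 = 0.975107
s=0.640000, y=0.975107:
  k1 = f(0.640000, 0.975107) = 0.548875
  k2 = f(0.800000, 1.062927) = 0.260815
  y ← 0.975107 + 0.32·0.260815 = 1.058568
y(0.96) ≈ 1.0586

1.0586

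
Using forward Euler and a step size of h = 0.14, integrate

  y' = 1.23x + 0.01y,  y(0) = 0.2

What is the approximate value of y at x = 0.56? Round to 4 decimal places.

0.3459

Euler: y_{n+1} = y_n + h·f(x_n, y_n).
x=0.000000, y=0.200000: f=0.002000 → y ← 0.200000 + 0.14·0.002000 = 0.200280
x=0.140000, y=0.200280: f=0.174203 → y ← 0.200280 + 0.14·0.174203 = 0.224668
x=0.280000, y=0.224668: f=0.346647 → y ← 0.224668 + 0.14·0.346647 = 0.273199
x=0.420000, y=0.273199: f=0.519332 → y ← 0.273199 + 0.14·0.519332 = 0.345905
y(0.56) ≈ 0.3459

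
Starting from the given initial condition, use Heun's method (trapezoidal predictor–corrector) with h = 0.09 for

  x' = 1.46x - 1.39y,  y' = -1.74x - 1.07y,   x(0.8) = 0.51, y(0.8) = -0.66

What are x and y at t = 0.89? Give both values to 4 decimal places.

Heun on (x,y): k1 = f(t_n, state_n); k2 = f(t_n + h, state_n + h·k1); state_{n+1} = state_n + (h/2)·(k1 + k2).
0.800000: (0.510000, -0.660000)
  k1 = (1.662000, -0.181200)
  predictor → (0.659580, -0.676308)
  k2 = (1.903055, -0.424020)
  → (0.670427, -0.687235)
(x(0.89), y(0.89)) ≈ (0.6704, -0.6872)

0.6704, -0.6872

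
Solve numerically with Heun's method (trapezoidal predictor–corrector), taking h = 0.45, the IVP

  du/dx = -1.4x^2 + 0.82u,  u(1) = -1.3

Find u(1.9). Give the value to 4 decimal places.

-6.3001

Heun: k1 = f(x_n, u_n); k2 = f(x_n + h, u_n + h·k1); u_{n+1} = u_n + (h/2)·(k1 + k2).
x=1.000000, u=-1.300000:
  k1 = f(1.000000, -1.300000) = -2.466000
  k2 = f(1.450000, -2.409700) = -4.919454
  u ← -1.300000 + (0.45/2)·(-2.466000 + (-4.919454)) = -2.961727
x=1.450000, u=-2.961727:
  k1 = f(1.450000, -2.961727) = -5.372116
  k2 = f(1.900000, -5.379179) = -9.464927
  u ← -2.961727 + (0.45/2)·(-5.372116 + (-9.464927)) = -6.300062
u(1.9) ≈ -6.3001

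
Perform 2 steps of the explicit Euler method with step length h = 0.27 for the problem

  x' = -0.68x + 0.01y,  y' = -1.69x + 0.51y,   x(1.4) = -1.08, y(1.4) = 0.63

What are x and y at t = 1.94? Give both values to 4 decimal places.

-0.7152, 1.7777

Euler on (x,y): x_{n+1} = x_n + h·x', y_{n+1} = y_n + h·y'.
1.400000: (-1.080000, 0.630000); f=(0.740700, 2.146500) → (-0.880011, 1.209555)
1.670000: (-0.880011, 1.209555); f=(0.610503, 2.104092) → (-0.715175, 1.777660)
(x(1.94), y(1.94)) ≈ (-0.7152, 1.7777)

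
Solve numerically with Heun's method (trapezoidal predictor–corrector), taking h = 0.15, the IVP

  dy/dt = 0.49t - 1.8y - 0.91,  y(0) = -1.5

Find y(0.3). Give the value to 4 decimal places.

Heun: k1 = f(t_n, y_n); k2 = f(t_n + h, y_n + h·k1); y_{n+1} = y_n + (h/2)·(k1 + k2).
t=0.000000, y=-1.500000:
  k1 = f(0.000000, -1.500000) = 1.790000
  k2 = f(0.150000, -1.231500) = 1.380200
  y ← -1.500000 + (0.15/2)·(1.790000 + 1.380200) = -1.262235
t=0.150000, y=-1.262235:
  k1 = f(0.150000, -1.262235) = 1.435523
  k2 = f(0.300000, -1.046907) = 1.121432
  y ← -1.262235 + (0.15/2)·(1.435523 + 1.121432) = -1.070463
y(0.3) ≈ -1.0705

-1.0705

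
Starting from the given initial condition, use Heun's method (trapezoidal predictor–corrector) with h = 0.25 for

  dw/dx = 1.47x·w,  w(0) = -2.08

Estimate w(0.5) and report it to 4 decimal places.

-2.4937

Heun: k1 = f(x_n, w_n); k2 = f(x_n + h, w_n + h·k1); w_{n+1} = w_n + (h/2)·(k1 + k2).
x=0.000000, w=-2.080000:
  k1 = f(0.000000, -2.080000) = 0.000000
  k2 = f(0.250000, -2.080000) = -0.764400
  w ← -2.080000 + (0.25/2)·(0.000000 + (-0.764400)) = -2.175550
x=0.250000, w=-2.175550:
  k1 = f(0.250000, -2.175550) = -0.799515
  k2 = f(0.500000, -2.375429) = -1.745940
  w ← -2.175550 + (0.25/2)·(-0.799515 + (-1.745940)) = -2.493732
w(0.5) ≈ -2.4937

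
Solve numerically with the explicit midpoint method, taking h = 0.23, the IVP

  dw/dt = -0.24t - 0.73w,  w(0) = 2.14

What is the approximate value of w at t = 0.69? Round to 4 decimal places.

Midpoint: k1 = f(t_n, w_n); k2 = f(t_n + h/2, w_n + (h/2)·k1); w_{n+1} = w_n + h·k2.
t=0.000000, w=2.140000:
  k1 = f(0.000000, 2.140000) = -1.562200
  k2 = f(0.115000, 1.960347) = -1.458653
  w ← 2.140000 + 0.23·(-1.458653) = 1.804510
t=0.230000, w=1.804510:
  k1 = f(0.230000, 1.804510) = -1.372492
  k2 = f(0.345000, 1.646673) = -1.284871
  w ← 1.804510 + 0.23·(-1.284871) = 1.508989
t=0.460000, w=1.508989:
  k1 = f(0.460000, 1.508989) = -1.211962
  k2 = f(0.575000, 1.369614) = -1.137818
  w ← 1.508989 + 0.23·(-1.137818) = 1.247291
w(0.69) ≈ 1.2473

1.2473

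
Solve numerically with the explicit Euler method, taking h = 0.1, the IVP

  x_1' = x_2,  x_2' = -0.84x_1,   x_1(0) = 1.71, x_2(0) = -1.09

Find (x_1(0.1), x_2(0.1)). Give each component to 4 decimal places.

1.6010, -1.2336

Euler on (x_1,x_2): x_1_{n+1} = x_1_n + h·x_1', x_2_{n+1} = x_2_n + h·x_2'.
0.000000: (1.710000, -1.090000); f=(-1.090000, -1.436400) → (1.601000, -1.233640)
(x_1(0.1), x_2(0.1)) ≈ (1.6010, -1.2336)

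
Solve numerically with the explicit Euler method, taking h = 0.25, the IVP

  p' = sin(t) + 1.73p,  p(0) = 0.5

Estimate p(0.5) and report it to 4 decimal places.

1.0879

Euler: p_{n+1} = p_n + h·f(t_n, p_n).
t=0.000000, p=0.500000: f=0.865000 → p ← 0.500000 + 0.25·0.865000 = 0.716250
t=0.250000, p=0.716250: f=1.486516 → p ← 0.716250 + 0.25·1.486516 = 1.087879
p(0.5) ≈ 1.0879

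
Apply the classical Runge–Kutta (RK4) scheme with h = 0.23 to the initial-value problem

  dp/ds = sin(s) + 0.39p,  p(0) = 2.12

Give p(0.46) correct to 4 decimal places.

2.6471

RK4: k1 = f(s_n, p_n); k2 = f(s_n + h/2, p_n + (h/2)·k1); k3 = f(s_n + h/2, p_n + (h/2)·k2); k4 = f(s_n + h, p_n + h·k3); p_{n+1} = p_n + (h/6)·(k1 + 2k2 + 2k3 + k4).
s=0.000000, p=2.120000:
  k1 = f(0.000000, 2.120000) = 0.826800
  k2 = f(0.115000, 2.215082) = 0.978629
  k3 = f(0.115000, 2.232542) = 0.985438
  k4 = f(0.230000, 2.346651) = 1.143171
  p ← 2.120000 + (0.23/6)·(k1 + 2k2 + 2k3 + k4) = 2.346094
s=0.230000, p=2.346094:
  k1 = f(0.230000, 2.346094) = 1.142954
  k2 = f(0.345000, 2.477534) = 1.304435
  k3 = f(0.345000, 2.496104) = 1.311677
  k4 = f(0.460000, 2.647780) = 1.476582
  p ← 2.346094 + (0.23/6)·(k1 + 2k2 + 2k3 + k4) = 2.647078
p(0.46) ≈ 2.6471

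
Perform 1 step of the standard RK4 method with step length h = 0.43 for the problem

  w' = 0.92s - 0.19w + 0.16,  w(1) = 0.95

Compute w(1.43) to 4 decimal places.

1.4042

RK4: k1 = f(s_n, w_n); k2 = f(s_n + h/2, w_n + (h/2)·k1); k3 = f(s_n + h/2, w_n + (h/2)·k2); k4 = f(s_n + h, w_n + h·k3); w_{n+1} = w_n + (h/6)·(k1 + 2k2 + 2k3 + k4).
s=1.000000, w=0.950000:
  k1 = f(1.000000, 0.950000) = 0.899500
  k2 = f(1.215000, 1.143393) = 1.060555
  k3 = f(1.215000, 1.178019) = 1.053976
  k4 = f(1.430000, 1.403210) = 1.208990
  w ← 0.950000 + (0.43/6)·(k1 + 2k2 + 2k3 + k4) = 1.404191
w(1.43) ≈ 1.4042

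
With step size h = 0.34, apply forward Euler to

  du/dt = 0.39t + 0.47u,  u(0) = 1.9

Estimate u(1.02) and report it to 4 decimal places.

Euler: u_{n+1} = u_n + h·f(t_n, u_n).
t=0.000000, u=1.900000: f=0.893000 → u ← 1.900000 + 0.34·0.893000 = 2.203620
t=0.340000, u=2.203620: f=1.168301 → u ← 2.203620 + 0.34·1.168301 = 2.600842
t=0.680000, u=2.600842: f=1.487596 → u ← 2.600842 + 0.34·1.487596 = 3.106625
u(1.02) ≈ 3.1066

3.1066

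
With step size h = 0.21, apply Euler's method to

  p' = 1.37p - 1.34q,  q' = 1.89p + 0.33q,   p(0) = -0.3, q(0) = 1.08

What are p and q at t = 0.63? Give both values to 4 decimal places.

-1.7544, 0.4229

Euler on (p,q): p_{n+1} = p_n + h·p', q_{n+1} = q_n + h·q'.
0.000000: (-0.300000, 1.080000); f=(-1.858200, -0.210600) → (-0.690222, 1.035774)
0.210000: (-0.690222, 1.035774); f=(-2.333541, -0.962714) → (-1.180266, 0.833604)
0.420000: (-1.180266, 0.833604); f=(-2.733993, -1.955613) → (-1.754404, 0.422925)
(p(0.63), q(0.63)) ≈ (-1.7544, 0.4229)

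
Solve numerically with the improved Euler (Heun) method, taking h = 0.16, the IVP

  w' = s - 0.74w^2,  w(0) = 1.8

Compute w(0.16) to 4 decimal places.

Heun: k1 = f(s_n, w_n); k2 = f(s_n + h, w_n + h·k1); w_{n+1} = w_n + (h/2)·(k1 + k2).
s=0.000000, w=1.800000:
  k1 = f(0.000000, 1.800000) = -2.397600
  k2 = f(0.160000, 1.416384) = -1.324546
  w ← 1.800000 + (0.16/2)·(-2.397600 + (-1.324546)) = 1.502228
w(0.16) ≈ 1.5022

1.5022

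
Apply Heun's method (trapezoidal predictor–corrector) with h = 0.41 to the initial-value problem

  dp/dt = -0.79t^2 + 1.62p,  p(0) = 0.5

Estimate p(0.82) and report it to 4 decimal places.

Heun: k1 = f(t_n, p_n); k2 = f(t_n + h, p_n + h·k1); p_{n+1} = p_n + (h/2)·(k1 + k2).
t=0.000000, p=0.500000:
  k1 = f(0.000000, 0.500000) = 0.810000
  k2 = f(0.410000, 0.832100) = 1.215203
  p ← 0.500000 + (0.41/2)·(0.810000 + 1.215203) = 0.915167
t=0.410000, p=0.915167:
  k1 = f(0.410000, 0.915167) = 1.349771
  k2 = f(0.820000, 1.468573) = 1.847892
  p ← 0.915167 + (0.41/2)·(1.349771 + 1.847892) = 1.570687
p(0.82) ≈ 1.5707

1.5707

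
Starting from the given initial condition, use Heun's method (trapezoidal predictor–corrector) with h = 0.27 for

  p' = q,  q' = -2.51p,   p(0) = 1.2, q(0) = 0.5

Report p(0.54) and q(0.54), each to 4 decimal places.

Heun on (p,q): k1 = f(s_n, state_n); k2 = f(s_n + h, state_n + h·k1); state_{n+1} = state_n + (h/2)·(k1 + k2).
0.000000: (1.200000, 0.500000)
  k1 = (0.500000, -3.012000)
  predictor → (1.335000, -0.313240)
  k2 = (-0.313240, -3.350850)
  → (1.225213, -0.358985)
0.270000: (1.225213, -0.358985)
  k1 = (-0.358985, -3.075284)
  predictor → (1.128287, -1.189311)
  k2 = (-1.189311, -2.832000)
  → (1.016193, -1.156468)
(p(0.54), q(0.54)) ≈ (1.0162, -1.1565)

1.0162, -1.1565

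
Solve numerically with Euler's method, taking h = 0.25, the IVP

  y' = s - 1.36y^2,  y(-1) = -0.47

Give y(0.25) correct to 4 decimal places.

Euler: y_{n+1} = y_n + h·f(s_n, y_n).
s=-1.000000, y=-0.470000: f=-1.300424 → y ← -0.470000 + 0.25·(-1.300424) = -0.795106
s=-0.750000, y=-0.795106: f=-1.609783 → y ← -0.795106 + 0.25·(-1.609783) = -1.197552
s=-0.500000, y=-1.197552: f=-2.450417 → y ← -1.197552 + 0.25·(-2.450417) = -1.810156
s=-0.250000, y=-1.810156: f=-4.706265 → y ← -1.810156 + 0.25·(-4.706265) = -2.986722
s=0.000000, y=-2.986722: f=-12.131894 → y ← -2.986722 + 0.25·(-12.131894) = -6.019696
y(0.25) ≈ -6.0197

-6.0197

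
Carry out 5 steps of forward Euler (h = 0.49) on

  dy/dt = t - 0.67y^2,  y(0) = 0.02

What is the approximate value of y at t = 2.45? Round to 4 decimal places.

Euler: y_{n+1} = y_n + h·f(t_n, y_n).
t=0.000000, y=0.020000: f=-0.000268 → y ← 0.020000 + 0.49·(-0.000268) = 0.019869
t=0.490000, y=0.019869: f=0.489736 → y ← 0.019869 + 0.49·0.489736 = 0.259839
t=0.980000, y=0.259839: f=0.934764 → y ← 0.259839 + 0.49·0.934764 = 0.717873
t=1.470000, y=0.717873: f=1.124721 → y ← 0.717873 + 0.49·1.124721 = 1.268987
t=1.960000, y=1.268987: f=0.881081 → y ← 1.268987 + 0.49·0.881081 = 1.700716
y(2.45) ≈ 1.7007

1.7007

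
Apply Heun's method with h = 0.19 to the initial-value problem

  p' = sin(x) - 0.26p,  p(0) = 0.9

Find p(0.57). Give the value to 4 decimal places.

Heun: k1 = f(x_n, p_n); k2 = f(x_n + h, p_n + h·k1); p_{n+1} = p_n + (h/2)·(k1 + k2).
x=0.000000, p=0.900000:
  k1 = f(0.000000, 0.900000) = -0.234000
  k2 = f(0.190000, 0.855540) = -0.033582
  p ← 0.900000 + (0.19/2)·(-0.234000 + (-0.033582)) = 0.874580
x=0.190000, p=0.874580:
  k1 = f(0.190000, 0.874580) = -0.038532
  k2 = f(0.380000, 0.867259) = 0.145433
  p ← 0.874580 + (0.19/2)·(-0.038532 + 0.145433) = 0.884735
x=0.380000, p=0.884735:
  k1 = f(0.380000, 0.884735) = 0.140889
  k2 = f(0.570000, 0.911504) = 0.302641
  p ← 0.884735 + (0.19/2)·(0.140889 + 0.302641) = 0.926871
p(0.57) ≈ 0.9269

0.9269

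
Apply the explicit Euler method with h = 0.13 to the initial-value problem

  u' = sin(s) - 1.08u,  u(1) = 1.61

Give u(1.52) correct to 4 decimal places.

1.2697

Euler: u_{n+1} = u_n + h·f(s_n, u_n).
s=1.000000, u=1.610000: f=-0.897329 → u ← 1.610000 + 0.13·(-0.897329) = 1.493347
s=1.130000, u=1.493347: f=-0.708403 → u ← 1.493347 + 0.13·(-0.708403) = 1.401255
s=1.260000, u=1.401255: f=-0.561265 → u ← 1.401255 + 0.13·(-0.561265) = 1.328290
s=1.390000, u=1.328290: f=-0.450853 → u ← 1.328290 + 0.13·(-0.450853) = 1.269680
u(1.52) ≈ 1.2697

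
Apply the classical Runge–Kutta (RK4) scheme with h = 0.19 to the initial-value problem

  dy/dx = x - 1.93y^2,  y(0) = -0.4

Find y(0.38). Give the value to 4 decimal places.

-0.4731

RK4: k1 = f(x_n, y_n); k2 = f(x_n + h/2, y_n + (h/2)·k1); k3 = f(x_n + h/2, y_n + (h/2)·k2); k4 = f(x_n + h, y_n + h·k3); y_{n+1} = y_n + (h/6)·(k1 + 2k2 + 2k3 + k4).
x=0.000000, y=-0.400000:
  k1 = f(0.000000, -0.400000) = -0.308800
  k2 = f(0.095000, -0.429336) = -0.260756
  k3 = f(0.095000, -0.424772) = -0.253232
  k4 = f(0.190000, -0.448114) = -0.197556
  y ← -0.400000 + (0.19/6)·(k1 + 2k2 + 2k3 + k4) = -0.448587
x=0.190000, y=-0.448587:
  k1 = f(0.190000, -0.448587) = -0.198375
  k2 = f(0.285000, -0.467433) = -0.136692
  k3 = f(0.285000, -0.461573) = -0.126186
  k4 = f(0.380000, -0.472562) = -0.050998
  y ← -0.448587 + (0.19/6)·(k1 + 2k2 + 2k3 + k4) = -0.473133
y(0.38) ≈ -0.4731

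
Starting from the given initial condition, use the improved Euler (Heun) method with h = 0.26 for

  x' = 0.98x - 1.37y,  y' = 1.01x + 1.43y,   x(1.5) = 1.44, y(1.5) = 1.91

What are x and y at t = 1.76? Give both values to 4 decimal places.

Heun on (x,y): k1 = f(t_n, state_n); k2 = f(t_n + h, state_n + h·k1); state_{n+1} = state_n + (h/2)·(k1 + k2).
1.500000: (1.440000, 1.910000)
  k1 = (-1.205500, 4.185700)
  predictor → (1.126570, 2.998282)
  k2 = (-3.003608, 5.425379)
  → (0.892816, 3.159440)
(x(1.76), y(1.76)) ≈ (0.8928, 3.1594)

0.8928, 3.1594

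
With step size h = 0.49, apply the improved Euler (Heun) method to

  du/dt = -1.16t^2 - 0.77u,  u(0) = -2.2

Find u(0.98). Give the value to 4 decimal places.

-1.4220

Heun: k1 = f(t_n, u_n); k2 = f(t_n + h, u_n + h·k1); u_{n+1} = u_n + (h/2)·(k1 + k2).
t=0.000000, u=-2.200000:
  k1 = f(0.000000, -2.200000) = 1.694000
  k2 = f(0.490000, -1.369940) = 0.776338
  u ← -2.200000 + (0.49/2)·(1.694000 + 0.776338) = -1.594767
t=0.490000, u=-1.594767:
  k1 = f(0.490000, -1.594767) = 0.949455
  k2 = f(0.980000, -1.129534) = -0.244323
  u ← -1.594767 + (0.49/2)·(0.949455 + (-0.244323)) = -1.422010
u(0.98) ≈ -1.4220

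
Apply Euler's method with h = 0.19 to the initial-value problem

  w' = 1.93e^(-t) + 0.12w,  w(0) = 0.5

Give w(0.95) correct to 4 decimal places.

1.9314

Euler: w_{n+1} = w_n + h·f(t_n, w_n).
t=0.000000, w=0.500000: f=1.990000 → w ← 0.500000 + 0.19·1.990000 = 0.878100
t=0.190000, w=0.878100: f=1.701403 → w ← 0.878100 + 0.19·1.701403 = 1.201367
t=0.380000, w=1.201367: f=1.464017 → w ← 1.201367 + 0.19·1.464017 = 1.479530
t=0.570000, w=1.479530: f=1.269008 → w ← 1.479530 + 0.19·1.269008 = 1.720641
t=0.760000, w=1.720641: f=1.109073 → w ← 1.720641 + 0.19·1.109073 = 1.931365
w(0.95) ≈ 1.9314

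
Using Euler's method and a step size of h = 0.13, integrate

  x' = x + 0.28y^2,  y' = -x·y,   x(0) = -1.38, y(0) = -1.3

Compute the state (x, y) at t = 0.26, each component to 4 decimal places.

Euler on (x,y): x_{n+1} = x_n + h·x', y_{n+1} = y_n + h·y'.
0.000000: (-1.380000, -1.300000); f=(-0.906800, -1.794000) → (-1.497884, -1.533220)
0.130000: (-1.497884, -1.533220); f=(-0.839670, -2.296586) → (-1.607041, -1.831776)
(x(0.26), y(0.26)) ≈ (-1.6070, -1.8318)

-1.6070, -1.8318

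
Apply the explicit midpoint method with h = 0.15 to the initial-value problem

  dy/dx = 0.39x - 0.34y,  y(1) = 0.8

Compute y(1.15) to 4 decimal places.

0.8216

Midpoint: k1 = f(x_n, y_n); k2 = f(x_n + h/2, y_n + (h/2)·k1); y_{n+1} = y_n + h·k2.
x=1.000000, y=0.800000:
  k1 = f(1.000000, 0.800000) = 0.118000
  k2 = f(1.075000, 0.808850) = 0.144241
  y ← 0.800000 + 0.15·0.144241 = 0.821636
y(1.15) ≈ 0.8216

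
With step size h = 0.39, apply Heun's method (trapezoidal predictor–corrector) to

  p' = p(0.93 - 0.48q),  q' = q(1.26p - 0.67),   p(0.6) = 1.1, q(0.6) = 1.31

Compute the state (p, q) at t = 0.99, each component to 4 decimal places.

Heun on (p,q): k1 = f(t_n, state_n); k2 = f(t_n + h, state_n + h·k1); state_{n+1} = state_n + (h/2)·(k1 + k2).
0.600000: (1.100000, 1.310000)
  k1 = (0.331320, 0.937960)
  predictor → (1.229215, 1.675804)
  k2 = (0.154406, 1.472715)
  → (1.194717, 1.780082)
(p(0.99), q(0.99)) ≈ (1.1947, 1.7801)

1.1947, 1.7801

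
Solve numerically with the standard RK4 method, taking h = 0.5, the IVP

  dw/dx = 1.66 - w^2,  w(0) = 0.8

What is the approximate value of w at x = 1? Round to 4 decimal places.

1.2385

RK4: k1 = f(x_n, w_n); k2 = f(x_n + h/2, w_n + (h/2)·k1); k3 = f(x_n + h/2, w_n + (h/2)·k2); k4 = f(x_n + h, w_n + h·k3); w_{n+1} = w_n + (h/6)·(k1 + 2k2 + 2k3 + k4).
x=0.000000, w=0.800000:
  k1 = f(0.000000, 0.800000) = 1.020000
  k2 = f(0.250000, 1.055000) = 0.546975
  k3 = f(0.250000, 0.936744) = 0.782511
  k4 = f(0.500000, 1.191256) = 0.240910
  w ← 0.800000 + (0.5/6)·(k1 + 2k2 + 2k3 + k4) = 1.126657
x=0.500000, w=1.126657:
  k1 = f(0.500000, 1.126657) = 0.390644
  k2 = f(0.750000, 1.224318) = 0.161046
  k3 = f(0.750000, 1.166918) = 0.298302
  k4 = f(1.000000, 1.275808) = 0.032315
  w ← 1.126657 + (0.5/6)·(k1 + 2k2 + 2k3 + k4) = 1.238461
w(1) ≈ 1.2385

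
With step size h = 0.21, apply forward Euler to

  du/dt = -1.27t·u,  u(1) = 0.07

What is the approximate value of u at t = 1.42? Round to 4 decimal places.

Euler: u_{n+1} = u_n + h·f(t_n, u_n).
t=1.000000, u=0.070000: f=-0.088900 → u ← 0.070000 + 0.21·(-0.088900) = 0.051331
t=1.210000, u=0.051331: f=-0.078880 → u ← 0.051331 + 0.21·(-0.078880) = 0.034766
u(1.42) ≈ 0.0348

0.0348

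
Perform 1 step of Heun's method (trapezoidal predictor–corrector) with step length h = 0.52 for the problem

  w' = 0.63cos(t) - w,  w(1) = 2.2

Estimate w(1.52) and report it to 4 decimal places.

Heun: k1 = f(t_n, w_n); k2 = f(t_n + h, w_n + h·k1); w_{n+1} = w_n + (h/2)·(k1 + k2).
t=1.000000, w=2.200000:
  k1 = f(1.000000, 2.200000) = -1.859610
  k2 = f(1.520000, 1.233003) = -1.201015
  w ← 2.200000 + (0.52/2)·(-1.859610 + (-1.201015)) = 1.404238
w(1.52) ≈ 1.4042

1.4042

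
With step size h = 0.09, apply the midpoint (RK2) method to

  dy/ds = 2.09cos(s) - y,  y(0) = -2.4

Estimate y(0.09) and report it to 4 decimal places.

Midpoint: k1 = f(s_n, y_n); k2 = f(s_n + h/2, y_n + (h/2)·k1); y_{n+1} = y_n + h·k2.
s=0.000000, y=-2.400000:
  k1 = f(0.000000, -2.400000) = 4.490000
  k2 = f(0.045000, -2.197950) = 4.285834
  y ← -2.400000 + 0.09·4.285834 = -2.014275
y(0.09) ≈ -2.0143

-2.0143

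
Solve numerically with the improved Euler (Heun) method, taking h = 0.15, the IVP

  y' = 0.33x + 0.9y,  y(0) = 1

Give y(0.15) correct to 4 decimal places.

Heun: k1 = f(x_n, y_n); k2 = f(x_n + h, y_n + h·k1); y_{n+1} = y_n + (h/2)·(k1 + k2).
x=0.000000, y=1.000000:
  k1 = f(0.000000, 1.000000) = 0.900000
  k2 = f(0.150000, 1.135000) = 1.071000
  y ← 1.000000 + (0.15/2)·(0.900000 + 1.071000) = 1.147825
y(0.15) ≈ 1.1478

1.1478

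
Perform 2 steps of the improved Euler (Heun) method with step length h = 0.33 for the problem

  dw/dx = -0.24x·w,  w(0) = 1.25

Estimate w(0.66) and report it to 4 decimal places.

1.1861

Heun: k1 = f(x_n, w_n); k2 = f(x_n + h, w_n + h·k1); w_{n+1} = w_n + (h/2)·(k1 + k2).
x=0.000000, w=1.250000:
  k1 = f(0.000000, 1.250000) = 0.000000
  k2 = f(0.330000, 1.250000) = -0.099000
  w ← 1.250000 + (0.33/2)·(0.000000 + (-0.099000)) = 1.233665
x=0.330000, w=1.233665:
  k1 = f(0.330000, 1.233665) = -0.097706
  k2 = f(0.660000, 1.201422) = -0.190305
  w ← 1.233665 + (0.33/2)·(-0.097706 + (-0.190305)) = 1.186143
w(0.66) ≈ 1.1861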